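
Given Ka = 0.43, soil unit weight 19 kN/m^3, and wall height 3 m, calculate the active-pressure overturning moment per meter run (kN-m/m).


Pa = 0.5 * Ka * gamma * H^2
= 0.5 * 0.43 * 19 * 3^2
= 36.765 kN/m
Arm = H / 3 = 3 / 3 = 1.0 m
Mo = Pa * arm = Pa * H / 3 = 36.765 * 3 / 3 = 36.765 kN-m/m

36.765 kN-m/m


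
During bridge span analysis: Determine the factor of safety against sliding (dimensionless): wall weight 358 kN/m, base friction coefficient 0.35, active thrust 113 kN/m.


Resisting force = mu * W = 0.35 * 358 = 125.3 kN/m
FOS = Resisting / Driving = 125.3 / 113
= 1.1088 (dimensionless)

1.1088 (dimensionless)


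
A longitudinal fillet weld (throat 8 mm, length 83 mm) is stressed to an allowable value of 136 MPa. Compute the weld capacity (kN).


Strength = throat * length * allowable stress
= 8 * 83 * 136 N
= 90304 N
= 90.3 kN

90.3 kN


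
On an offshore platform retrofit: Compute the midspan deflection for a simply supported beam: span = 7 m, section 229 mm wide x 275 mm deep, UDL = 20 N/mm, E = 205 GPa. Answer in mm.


I = 229 * 275^3 / 12 = 396873697.92 mm^4
L = 7000.0 mm, w = 20 N/mm, E = 205000.0 MPa
delta = 5 * w * L^4 / (384 * E * I)
= 5 * 20 * 7000.0^4 / (384 * 205000.0 * 396873697.92)
= 7.6852 mm

7.6852 mm


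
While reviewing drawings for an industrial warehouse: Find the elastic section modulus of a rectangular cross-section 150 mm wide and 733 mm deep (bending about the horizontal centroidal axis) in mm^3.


S = b * h^2 / 6
= 150 * 733^2 / 6
= 150 * 537289 / 6
= 13432225.0 mm^3

13432225.0 mm^3


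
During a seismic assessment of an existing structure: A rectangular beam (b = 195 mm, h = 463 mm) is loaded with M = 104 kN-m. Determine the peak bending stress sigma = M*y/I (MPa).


I = b * h^3 / 12 = 195 * 463^3 / 12 = 1612858763.75 mm^4
y = h / 2 = 463 / 2 = 231.5 mm
M = 104 kN-m = 104000000.0 N-mm
sigma = M * y / I = 104000000.0 * 231.5 / 1612858763.75
= 14.93 MPa

14.93 MPa


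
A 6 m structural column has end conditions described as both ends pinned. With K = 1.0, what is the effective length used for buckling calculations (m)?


L_eff = K * L
= 1.0 * 6
= 6.0 m

6.0 m


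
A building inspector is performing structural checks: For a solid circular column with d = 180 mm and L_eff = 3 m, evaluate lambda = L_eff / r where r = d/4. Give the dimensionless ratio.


Radius of gyration r = d / 4 = 180 / 4 = 45.0 mm
L_eff = 3000.0 mm
Slenderness ratio = L / r = 3000.0 / 45.0 = 66.67 (dimensionless)

66.67 (dimensionless)


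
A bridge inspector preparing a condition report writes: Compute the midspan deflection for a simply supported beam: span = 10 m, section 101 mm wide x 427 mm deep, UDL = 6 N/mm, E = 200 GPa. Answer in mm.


I = 101 * 427^3 / 12 = 655275231.92 mm^4
L = 10000.0 mm, w = 6 N/mm, E = 200000.0 MPa
delta = 5 * w * L^4 / (384 * E * I)
= 5 * 6 * 10000.0^4 / (384 * 200000.0 * 655275231.92)
= 5.9612 mm

5.9612 mm


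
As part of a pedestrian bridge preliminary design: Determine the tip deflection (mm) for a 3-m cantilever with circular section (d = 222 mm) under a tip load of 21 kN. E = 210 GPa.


I = pi * d^4 / 64 = pi * 222^4 / 64 = 119228971.19 mm^4
L = 3000.0 mm, P = 21000.0 N, E = 210000.0 MPa
delta = P * L^3 / (3 * E * I)
= 21000.0 * 3000.0^3 / (3 * 210000.0 * 119228971.19)
= 7.5485 mm

7.5485 mm


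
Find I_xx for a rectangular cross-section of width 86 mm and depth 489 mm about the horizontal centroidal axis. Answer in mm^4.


I = b * h^3 / 12
= 86 * 489^3 / 12
= 86 * 116930169 / 12
= 837999544.5 mm^4

837999544.5 mm^4


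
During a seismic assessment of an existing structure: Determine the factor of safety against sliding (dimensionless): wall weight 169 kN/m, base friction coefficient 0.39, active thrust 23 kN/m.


Resisting force = mu * W = 0.39 * 169 = 65.91 kN/m
FOS = Resisting / Driving = 65.91 / 23
= 2.8657 (dimensionless)

2.8657 (dimensionless)


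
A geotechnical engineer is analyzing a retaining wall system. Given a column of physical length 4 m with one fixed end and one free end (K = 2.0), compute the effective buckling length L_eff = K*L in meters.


L_eff = K * L
= 2.0 * 4
= 8.0 m

8.0 m


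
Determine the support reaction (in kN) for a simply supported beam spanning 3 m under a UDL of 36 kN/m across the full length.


Total load = w * L = 36 * 3 = 108 kN
By symmetry, each reaction R = total / 2 = 108 / 2 = 54.0 kN

54.0 kN


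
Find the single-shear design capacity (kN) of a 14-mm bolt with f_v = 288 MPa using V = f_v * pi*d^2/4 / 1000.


A = pi * d^2 / 4 = pi * 14^2 / 4 = 153.938 mm^2
V = f_v * A / 1000 = 288 * 153.938 / 1000
= 44.3342 kN

44.3342 kN


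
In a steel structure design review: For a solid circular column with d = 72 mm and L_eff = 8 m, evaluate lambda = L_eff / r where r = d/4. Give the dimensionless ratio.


Radius of gyration r = d / 4 = 72 / 4 = 18.0 mm
L_eff = 8000.0 mm
Slenderness ratio = L / r = 8000.0 / 18.0 = 444.44 (dimensionless)

444.44 (dimensionless)


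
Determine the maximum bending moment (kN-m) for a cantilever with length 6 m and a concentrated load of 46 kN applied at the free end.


For a cantilever with a point load at the free end:
M_max = P * L = 46 * 6 = 276 kN-m

276 kN-m


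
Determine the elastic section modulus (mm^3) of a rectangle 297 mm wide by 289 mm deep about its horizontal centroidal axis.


S = b * h^2 / 6
= 297 * 289^2 / 6
= 297 * 83521 / 6
= 4134289.5 mm^3

4134289.5 mm^3


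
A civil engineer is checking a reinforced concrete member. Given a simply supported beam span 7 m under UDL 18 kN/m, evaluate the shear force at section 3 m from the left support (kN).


R_A = w * L / 2 = 18 * 7 / 2 = 63.0 kN
V(x) = R_A - w * x = 63.0 - 18 * 3
= 9.0 kN

9.0 kN


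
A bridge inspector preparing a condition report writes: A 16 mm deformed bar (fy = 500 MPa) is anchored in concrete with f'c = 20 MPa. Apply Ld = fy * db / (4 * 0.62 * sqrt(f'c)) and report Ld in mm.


Ld = (fy * db) / (4 * 0.62 * sqrt(f'c))
= (500 * 16) / (4 * 0.62 * sqrt(20))
= 8000 / 11.0909
= 721.31 mm

721.31 mm


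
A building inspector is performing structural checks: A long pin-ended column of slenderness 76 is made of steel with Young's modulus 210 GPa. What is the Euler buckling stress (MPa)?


sigma_cr = pi^2 * E / lambda^2
= 9.8696 * 210000.0 / 76^2
= 9.8696 * 210000.0 / 5776
= 358.8326 MPa

358.8326 MPa


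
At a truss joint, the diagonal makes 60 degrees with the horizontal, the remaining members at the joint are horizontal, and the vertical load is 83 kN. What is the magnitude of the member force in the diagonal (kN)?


At the joint, only the diagonal has a vertical component, so vertical equilibrium gives:
F * sin(60) = 83
F = 83 / sin(60)
= 83 / 0.866025
= 95.84 kN

95.84 kN


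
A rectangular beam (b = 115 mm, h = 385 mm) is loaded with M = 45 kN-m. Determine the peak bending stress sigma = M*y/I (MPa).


I = b * h^3 / 12 = 115 * 385^3 / 12 = 546888489.58 mm^4
y = h / 2 = 385 / 2 = 192.5 mm
M = 45 kN-m = 45000000.0 N-mm
sigma = M * y / I = 45000000.0 * 192.5 / 546888489.58
= 15.84 MPa

15.84 MPa


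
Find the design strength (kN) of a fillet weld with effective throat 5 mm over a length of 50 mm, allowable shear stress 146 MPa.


Strength = throat * length * allowable stress
= 5 * 50 * 146 N
= 36500 N
= 36.5 kN

36.5 kN


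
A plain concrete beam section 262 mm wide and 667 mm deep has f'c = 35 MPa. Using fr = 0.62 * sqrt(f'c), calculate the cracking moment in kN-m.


fr = 0.62 * sqrt(35) = 0.62 * 5.9161 = 3.668 MPa
I = 262 * 667^3 / 12 = 6478844358.83 mm^4
y_t = 333.5 mm
M_cr = fr * I / y_t = 3.668 * 6478844358.83 / 333.5 N-mm
= 71.257 kN-m

71.257 kN-m


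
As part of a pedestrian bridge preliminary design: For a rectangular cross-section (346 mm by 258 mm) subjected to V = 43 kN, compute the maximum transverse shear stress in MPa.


A = b * h = 346 * 258 = 89268 mm^2
V = 43 kN = 43000.0 N
tau_max = 1.5 * V / A = 1.5 * 43000.0 / 89268
= 0.7225 MPa

0.7225 MPa


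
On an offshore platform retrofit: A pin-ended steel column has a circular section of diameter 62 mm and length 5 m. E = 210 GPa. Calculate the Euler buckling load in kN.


I = pi * d^4 / 64 = 725331.7 mm^4
L = 5000.0 mm
P_cr = pi^2 * E * I / L^2
= 9.8696 * 210000.0 * 725331.7 / 5000.0^2
= 60133.39 N = 60.1334 kN

60.1334 kN


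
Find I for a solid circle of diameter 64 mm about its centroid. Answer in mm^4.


r = d / 2 = 64 / 2 = 32.0 mm
I = pi * r^4 / 4 = pi * 32.0^4 / 4
= 823549.66 mm^4

823549.66 mm^4


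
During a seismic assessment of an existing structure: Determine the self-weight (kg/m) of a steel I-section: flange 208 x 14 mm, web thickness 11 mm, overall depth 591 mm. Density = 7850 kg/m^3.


A_flanges = 2 * 208 * 14 = 5824 mm^2
A_web = (591 - 2 * 14) * 11 = 6193 mm^2
A_total = 5824 + 6193 = 12017 mm^2 = 0.012017 m^2
Weight = rho * A = 7850 * 0.012017 = 94.3334 kg/m

94.3334 kg/m


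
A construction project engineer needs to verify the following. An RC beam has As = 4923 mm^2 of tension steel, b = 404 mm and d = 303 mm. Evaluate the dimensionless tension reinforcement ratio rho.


rho = As / (b * d)
= 4923 / (404 * 303)
= 4923 / 122412
= 0.040217 (dimensionless)

0.040217 (dimensionless)


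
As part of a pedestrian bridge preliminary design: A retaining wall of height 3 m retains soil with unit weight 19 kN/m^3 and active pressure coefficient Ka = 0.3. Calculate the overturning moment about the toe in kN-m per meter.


Pa = 0.5 * Ka * gamma * H^2
= 0.5 * 0.3 * 19 * 3^2
= 25.65 kN/m
Arm = H / 3 = 3 / 3 = 1.0 m
Mo = Pa * arm = Pa * H / 3 = 25.65 * 3 / 3 = 25.65 kN-m/m

25.65 kN-m/m


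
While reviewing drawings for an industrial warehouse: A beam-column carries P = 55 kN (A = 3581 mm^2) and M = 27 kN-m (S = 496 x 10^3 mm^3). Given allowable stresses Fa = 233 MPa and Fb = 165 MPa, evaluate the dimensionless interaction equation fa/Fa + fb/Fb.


f_a = P / A = 55000.0 / 3581 = 15.3588 MPa
f_b = M / S = 27000000.0 / 496000.0 = 54.4355 MPa
Ratio = f_a / Fa + f_b / Fb
= 15.3588 / 233 + 54.4355 / 165
= 0.3958 (dimensionless)

0.3958 (dimensionless)


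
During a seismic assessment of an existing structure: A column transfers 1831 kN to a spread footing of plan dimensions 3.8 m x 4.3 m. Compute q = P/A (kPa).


A = 3.8 * 4.3 = 16.34 m^2
q = P / A = 1831 / 16.34
= 112.0563 kPa

112.0563 kPa


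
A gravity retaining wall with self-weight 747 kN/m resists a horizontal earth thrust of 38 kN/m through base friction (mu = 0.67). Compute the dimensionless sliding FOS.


Resisting force = mu * W = 0.67 * 747 = 500.49 kN/m
FOS = Resisting / Driving = 500.49 / 38
= 13.1708 (dimensionless)

13.1708 (dimensionless)


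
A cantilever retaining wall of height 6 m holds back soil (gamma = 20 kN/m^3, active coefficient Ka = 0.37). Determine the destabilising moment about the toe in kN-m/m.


Pa = 0.5 * Ka * gamma * H^2
= 0.5 * 0.37 * 20 * 6^2
= 133.2 kN/m
Arm = H / 3 = 6 / 3 = 2.0 m
Mo = Pa * arm = Pa * H / 3 = 133.2 * 6 / 3 = 266.4 kN-m/m

266.4 kN-m/m


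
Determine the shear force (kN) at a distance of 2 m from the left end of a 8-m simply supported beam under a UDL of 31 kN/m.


R_A = w * L / 2 = 31 * 8 / 2 = 124.0 kN
V(x) = R_A - w * x = 124.0 - 31 * 2
= 62.0 kN

62.0 kN


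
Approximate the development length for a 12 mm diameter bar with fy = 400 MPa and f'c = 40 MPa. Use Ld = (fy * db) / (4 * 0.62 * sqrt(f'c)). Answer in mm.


Ld = (fy * db) / (4 * 0.62 * sqrt(f'c))
= (400 * 12) / (4 * 0.62 * sqrt(40))
= 4800 / 15.6849
= 306.03 mm

306.03 mm


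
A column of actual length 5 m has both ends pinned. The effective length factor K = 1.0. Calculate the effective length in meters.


L_eff = K * L
= 1.0 * 5
= 5.0 m

5.0 m


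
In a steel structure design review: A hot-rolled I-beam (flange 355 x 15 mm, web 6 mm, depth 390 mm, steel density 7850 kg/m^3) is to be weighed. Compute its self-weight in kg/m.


A_flanges = 2 * 355 * 15 = 10650 mm^2
A_web = (390 - 2 * 15) * 6 = 2160 mm^2
A_total = 10650 + 2160 = 12810 mm^2 = 0.012810 m^2
Weight = rho * A = 7850 * 0.012810 = 100.5585 kg/m

100.5585 kg/m


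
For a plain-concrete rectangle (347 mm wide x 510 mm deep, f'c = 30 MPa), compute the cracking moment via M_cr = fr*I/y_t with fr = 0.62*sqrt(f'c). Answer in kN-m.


fr = 0.62 * sqrt(30) = 0.62 * 5.4772 = 3.3959 MPa
I = 347 * 510^3 / 12 = 3835824750.0 mm^4
y_t = 255.0 mm
M_cr = fr * I / y_t = 3.3959 * 3835824750.0 / 255.0 N-mm
= 51.0824 kN-m

51.0824 kN-m


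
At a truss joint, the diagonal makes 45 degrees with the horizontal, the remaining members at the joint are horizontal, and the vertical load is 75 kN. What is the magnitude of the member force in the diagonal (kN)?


At the joint, only the diagonal has a vertical component, so vertical equilibrium gives:
F * sin(45) = 75
F = 75 / sin(45)
= 75 / 0.707107
= 106.07 kN

106.07 kN


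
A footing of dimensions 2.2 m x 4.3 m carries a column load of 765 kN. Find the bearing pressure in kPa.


A = 2.2 * 4.3 = 9.46 m^2
q = P / A = 765 / 9.46
= 80.8668 kPa

80.8668 kPa


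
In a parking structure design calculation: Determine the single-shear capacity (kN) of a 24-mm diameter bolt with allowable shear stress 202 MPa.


A = pi * d^2 / 4 = pi * 24^2 / 4 = 452.3893 mm^2
V = f_v * A / 1000 = 202 * 452.3893 / 1000
= 91.3826 kN

91.3826 kN


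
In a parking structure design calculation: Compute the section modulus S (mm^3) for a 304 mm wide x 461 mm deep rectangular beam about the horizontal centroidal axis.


S = b * h^2 / 6
= 304 * 461^2 / 6
= 304 * 212521 / 6
= 10767730.67 mm^3

10767730.67 mm^3


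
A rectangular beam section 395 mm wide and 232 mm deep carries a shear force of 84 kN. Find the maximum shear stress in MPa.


A = b * h = 395 * 232 = 91640 mm^2
V = 84 kN = 84000.0 N
tau_max = 1.5 * V / A = 1.5 * 84000.0 / 91640
= 1.3749 MPa

1.3749 MPa


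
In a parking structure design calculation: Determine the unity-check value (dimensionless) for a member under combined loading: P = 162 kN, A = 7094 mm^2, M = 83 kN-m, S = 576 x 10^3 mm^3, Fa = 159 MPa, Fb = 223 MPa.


f_a = P / A = 162000.0 / 7094 = 22.8362 MPa
f_b = M / S = 83000000.0 / 576000.0 = 144.0972 MPa
Ratio = f_a / Fa + f_b / Fb
= 22.8362 / 159 + 144.0972 / 223
= 0.7898 (dimensionless)

0.7898 (dimensionless)


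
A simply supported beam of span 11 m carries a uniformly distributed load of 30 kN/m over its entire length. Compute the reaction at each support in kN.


Total load = w * L = 30 * 11 = 330 kN
By symmetry, each reaction R = total / 2 = 330 / 2 = 165.0 kN

165.0 kN


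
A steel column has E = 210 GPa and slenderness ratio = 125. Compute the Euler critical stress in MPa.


sigma_cr = pi^2 * E / lambda^2
= 9.8696 * 210000.0 / 125^2
= 9.8696 * 210000.0 / 15625
= 132.6475 MPa

132.6475 MPa


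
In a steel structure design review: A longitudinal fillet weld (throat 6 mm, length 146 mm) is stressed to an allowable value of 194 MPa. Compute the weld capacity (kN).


Strength = throat * length * allowable stress
= 6 * 146 * 194 N
= 169944 N
= 169.94 kN

169.94 kN


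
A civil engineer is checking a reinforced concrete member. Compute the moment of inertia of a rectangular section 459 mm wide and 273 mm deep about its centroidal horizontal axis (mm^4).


I = b * h^3 / 12
= 459 * 273^3 / 12
= 459 * 20346417 / 12
= 778250450.25 mm^4

778250450.25 mm^4


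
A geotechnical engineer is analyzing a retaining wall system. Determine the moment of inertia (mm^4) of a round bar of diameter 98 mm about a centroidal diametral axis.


r = d / 2 = 98 / 2 = 49.0 mm
I = pi * r^4 / 4 = pi * 49.0^4 / 4
= 4527664.12 mm^4

4527664.12 mm^4


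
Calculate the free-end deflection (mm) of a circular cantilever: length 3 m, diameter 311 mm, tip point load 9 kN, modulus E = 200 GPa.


I = pi * d^4 / 64 = pi * 311^4 / 64 = 459210124.66 mm^4
L = 3000.0 mm, P = 9000.0 N, E = 200000.0 MPa
delta = P * L^3 / (3 * E * I)
= 9000.0 * 3000.0^3 / (3 * 200000.0 * 459210124.66)
= 0.8819 mm

0.8819 mm


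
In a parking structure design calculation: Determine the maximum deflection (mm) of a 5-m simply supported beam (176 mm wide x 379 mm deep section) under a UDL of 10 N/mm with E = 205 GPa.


I = 176 * 379^3 / 12 = 798452438.67 mm^4
L = 5000.0 mm, w = 10 N/mm, E = 205000.0 MPa
delta = 5 * w * L^4 / (384 * E * I)
= 5 * 10 * 5000.0^4 / (384 * 205000.0 * 798452438.67)
= 0.4972 mm

0.4972 mm


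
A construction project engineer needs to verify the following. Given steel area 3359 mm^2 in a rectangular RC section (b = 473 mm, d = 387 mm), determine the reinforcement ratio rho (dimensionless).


rho = As / (b * d)
= 3359 / (473 * 387)
= 3359 / 183051
= 0.01835 (dimensionless)

0.01835 (dimensionless)


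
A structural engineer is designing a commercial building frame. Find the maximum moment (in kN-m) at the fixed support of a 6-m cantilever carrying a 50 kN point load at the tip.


For a cantilever with a point load at the free end:
M_max = P * L = 50 * 6 = 300 kN-m

300 kN-m


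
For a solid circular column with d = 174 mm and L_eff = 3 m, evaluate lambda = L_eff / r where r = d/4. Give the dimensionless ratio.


Radius of gyration r = d / 4 = 174 / 4 = 43.5 mm
L_eff = 3000.0 mm
Slenderness ratio = L / r = 3000.0 / 43.5 = 68.97 (dimensionless)

68.97 (dimensionless)


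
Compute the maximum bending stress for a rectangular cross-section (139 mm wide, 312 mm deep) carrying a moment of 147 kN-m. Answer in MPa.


I = b * h^3 / 12 = 139 * 312^3 / 12 = 351801216.0 mm^4
y = h / 2 = 312 / 2 = 156.0 mm
M = 147 kN-m = 147000000.0 N-mm
sigma = M * y / I = 147000000.0 * 156.0 / 351801216.0
= 65.18 MPa

65.18 MPa


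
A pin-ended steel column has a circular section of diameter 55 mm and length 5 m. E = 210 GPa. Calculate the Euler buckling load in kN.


I = pi * d^4 / 64 = 449180.25 mm^4
L = 5000.0 mm
P_cr = pi^2 * E * I / L^2
= 9.8696 * 210000.0 * 449180.25 / 5000.0^2
= 37239.14 N = 37.2391 kN

37.2391 kN


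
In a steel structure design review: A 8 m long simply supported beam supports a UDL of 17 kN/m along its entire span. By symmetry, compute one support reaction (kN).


Total load = w * L = 17 * 8 = 136 kN
By symmetry, each reaction R = total / 2 = 136 / 2 = 68.0 kN

68.0 kN


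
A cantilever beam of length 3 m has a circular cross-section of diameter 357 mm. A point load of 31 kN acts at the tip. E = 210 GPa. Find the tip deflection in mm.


I = pi * d^4 / 64 = pi * 357^4 / 64 = 797338552.09 mm^4
L = 3000.0 mm, P = 31000.0 N, E = 210000.0 MPa
delta = P * L^3 / (3 * E * I)
= 31000.0 * 3000.0^3 / (3 * 210000.0 * 797338552.09)
= 1.6663 mm

1.6663 mm


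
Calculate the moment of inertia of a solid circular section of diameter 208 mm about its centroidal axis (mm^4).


r = d / 2 = 208 / 2 = 104.0 mm
I = pi * r^4 / 4 = pi * 104.0^4 / 4
= 91880476.45 mm^4

91880476.45 mm^4


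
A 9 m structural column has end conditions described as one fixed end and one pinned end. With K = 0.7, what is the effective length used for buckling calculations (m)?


L_eff = K * L
= 0.7 * 9
= 6.3 m

6.3 m


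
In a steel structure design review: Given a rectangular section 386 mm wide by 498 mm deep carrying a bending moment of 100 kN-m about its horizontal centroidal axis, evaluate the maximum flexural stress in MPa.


I = b * h^3 / 12 = 386 * 498^3 / 12 = 3972776076.0 mm^4
y = h / 2 = 498 / 2 = 249.0 mm
M = 100 kN-m = 100000000.0 N-mm
sigma = M * y / I = 100000000.0 * 249.0 / 3972776076.0
= 6.27 MPa

6.27 MPa


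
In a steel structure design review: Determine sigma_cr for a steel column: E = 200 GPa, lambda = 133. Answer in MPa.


sigma_cr = pi^2 * E / lambda^2
= 9.8696 * 200000.0 / 133^2
= 9.8696 * 200000.0 / 17689
= 111.5903 MPa

111.5903 MPa


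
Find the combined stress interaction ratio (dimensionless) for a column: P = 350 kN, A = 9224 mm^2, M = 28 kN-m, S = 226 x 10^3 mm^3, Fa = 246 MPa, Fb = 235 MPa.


f_a = P / A = 350000.0 / 9224 = 37.9445 MPa
f_b = M / S = 28000000.0 / 226000.0 = 123.8938 MPa
Ratio = f_a / Fa + f_b / Fb
= 37.9445 / 246 + 123.8938 / 235
= 0.6815 (dimensionless)

0.6815 (dimensionless)


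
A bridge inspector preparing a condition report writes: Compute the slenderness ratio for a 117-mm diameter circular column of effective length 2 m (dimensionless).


Radius of gyration r = d / 4 = 117 / 4 = 29.25 mm
L_eff = 2000.0 mm
Slenderness ratio = L / r = 2000.0 / 29.25 = 68.38 (dimensionless)

68.38 (dimensionless)


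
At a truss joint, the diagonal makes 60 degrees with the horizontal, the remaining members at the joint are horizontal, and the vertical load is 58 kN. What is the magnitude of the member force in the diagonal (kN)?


At the joint, only the diagonal has a vertical component, so vertical equilibrium gives:
F * sin(60) = 58
F = 58 / sin(60)
= 58 / 0.866025
= 66.97 kN

66.97 kN


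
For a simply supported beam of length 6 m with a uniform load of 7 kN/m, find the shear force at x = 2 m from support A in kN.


R_A = w * L / 2 = 7 * 6 / 2 = 21.0 kN
V(x) = R_A - w * x = 21.0 - 7 * 2
= 7.0 kN

7.0 kN


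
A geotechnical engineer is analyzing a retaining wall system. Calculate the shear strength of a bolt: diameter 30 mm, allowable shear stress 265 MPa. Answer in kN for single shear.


A = pi * d^2 / 4 = pi * 30^2 / 4 = 706.8583 mm^2
V = f_v * A / 1000 = 265 * 706.8583 / 1000
= 187.3175 kN

187.3175 kN


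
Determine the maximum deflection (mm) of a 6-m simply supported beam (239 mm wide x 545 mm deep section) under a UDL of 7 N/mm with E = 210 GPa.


I = 239 * 545^3 / 12 = 3224082614.58 mm^4
L = 6000.0 mm, w = 7 N/mm, E = 210000.0 MPa
delta = 5 * w * L^4 / (384 * E * I)
= 5 * 7 * 6000.0^4 / (384 * 210000.0 * 3224082614.58)
= 0.1745 mm

0.1745 mm


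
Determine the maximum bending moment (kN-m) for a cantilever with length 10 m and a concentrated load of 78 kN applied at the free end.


For a cantilever with a point load at the free end:
M_max = P * L = 78 * 10 = 780 kN-m

780 kN-m


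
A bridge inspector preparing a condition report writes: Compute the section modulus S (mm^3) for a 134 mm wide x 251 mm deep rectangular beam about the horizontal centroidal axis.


S = b * h^2 / 6
= 134 * 251^2 / 6
= 134 * 63001 / 6
= 1407022.33 mm^3

1407022.33 mm^3


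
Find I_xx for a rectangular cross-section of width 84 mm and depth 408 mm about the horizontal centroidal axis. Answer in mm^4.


I = b * h^3 / 12
= 84 * 408^3 / 12
= 84 * 67917312 / 12
= 475421184.0 mm^4

475421184.0 mm^4


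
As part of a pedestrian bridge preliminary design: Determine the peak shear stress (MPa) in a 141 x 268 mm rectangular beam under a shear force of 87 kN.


A = b * h = 141 * 268 = 37788 mm^2
V = 87 kN = 87000.0 N
tau_max = 1.5 * V / A = 1.5 * 87000.0 / 37788
= 3.4535 MPa

3.4535 MPa


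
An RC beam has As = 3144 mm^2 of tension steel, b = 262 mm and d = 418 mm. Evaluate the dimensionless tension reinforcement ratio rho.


rho = As / (b * d)
= 3144 / (262 * 418)
= 3144 / 109516
= 0.028708 (dimensionless)

0.028708 (dimensionless)


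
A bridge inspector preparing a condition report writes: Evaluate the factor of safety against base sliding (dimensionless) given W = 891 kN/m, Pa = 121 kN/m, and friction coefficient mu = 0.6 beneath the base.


Resisting force = mu * W = 0.6 * 891 = 534.6 kN/m
FOS = Resisting / Driving = 534.6 / 121
= 4.4182 (dimensionless)

4.4182 (dimensionless)


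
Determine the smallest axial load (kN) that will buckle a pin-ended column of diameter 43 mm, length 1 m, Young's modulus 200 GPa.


I = pi * d^4 / 64 = 167820.0 mm^4
L = 1000.0 mm
P_cr = pi^2 * E * I / L^2
= 9.8696 * 200000.0 * 167820.0 / 1000.0^2
= 331263.41 N = 331.2634 kN

331.2634 kN


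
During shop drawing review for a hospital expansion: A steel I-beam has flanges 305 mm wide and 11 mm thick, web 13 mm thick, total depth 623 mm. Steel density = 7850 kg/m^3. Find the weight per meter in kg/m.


A_flanges = 2 * 305 * 11 = 6710 mm^2
A_web = (623 - 2 * 11) * 13 = 7813 mm^2
A_total = 6710 + 7813 = 14523 mm^2 = 0.014523 m^2
Weight = rho * A = 7850 * 0.014523 = 114.0055 kg/m

114.0055 kg/m


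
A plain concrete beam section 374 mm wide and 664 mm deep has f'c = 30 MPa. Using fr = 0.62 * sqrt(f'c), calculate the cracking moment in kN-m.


fr = 0.62 * sqrt(30) = 0.62 * 5.4772 = 3.3959 MPa
I = 374 * 664^3 / 12 = 9124195754.67 mm^4
y_t = 332.0 mm
M_cr = fr * I / y_t = 3.3959 * 9124195754.67 / 332.0 N-mm
= 93.3273 kN-m

93.3273 kN-m


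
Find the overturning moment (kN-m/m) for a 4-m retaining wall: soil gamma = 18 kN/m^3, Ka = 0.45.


Pa = 0.5 * Ka * gamma * H^2
= 0.5 * 0.45 * 18 * 4^2
= 64.8 kN/m
Arm = H / 3 = 4 / 3 = 1.3333 m
Mo = Pa * arm = Pa * H / 3 = 64.8 * 4 / 3 = 86.4 kN-m/m

86.4 kN-m/m


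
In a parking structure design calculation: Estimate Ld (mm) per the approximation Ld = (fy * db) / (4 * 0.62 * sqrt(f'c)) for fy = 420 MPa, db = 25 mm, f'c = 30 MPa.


Ld = (fy * db) / (4 * 0.62 * sqrt(f'c))
= (420 * 25) / (4 * 0.62 * sqrt(30))
= 10500 / 13.5835
= 773.0 mm

773.0 mm


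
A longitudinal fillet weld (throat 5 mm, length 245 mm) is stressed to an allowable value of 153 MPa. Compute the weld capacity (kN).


Strength = throat * length * allowable stress
= 5 * 245 * 153 N
= 187425 N
= 187.43 kN

187.43 kN


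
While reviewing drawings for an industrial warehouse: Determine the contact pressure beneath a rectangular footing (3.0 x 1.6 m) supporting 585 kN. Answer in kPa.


A = 3.0 * 1.6 = 4.8 m^2
q = P / A = 585 / 4.8
= 121.875 kPa

121.875 kPa


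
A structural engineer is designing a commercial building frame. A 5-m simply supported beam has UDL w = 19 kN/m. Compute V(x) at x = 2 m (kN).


R_A = w * L / 2 = 19 * 5 / 2 = 47.5 kN
V(x) = R_A - w * x = 47.5 - 19 * 2
= 9.5 kN

9.5 kN


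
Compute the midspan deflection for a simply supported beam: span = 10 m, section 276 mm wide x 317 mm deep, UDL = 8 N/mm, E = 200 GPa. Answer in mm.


I = 276 * 317^3 / 12 = 732665299.0 mm^4
L = 10000.0 mm, w = 8 N/mm, E = 200000.0 MPa
delta = 5 * w * L^4 / (384 * E * I)
= 5 * 8 * 10000.0^4 / (384 * 200000.0 * 732665299.0)
= 7.1087 mm

7.1087 mm


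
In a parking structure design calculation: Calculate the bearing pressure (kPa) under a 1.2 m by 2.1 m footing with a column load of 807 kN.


A = 1.2 * 2.1 = 2.52 m^2
q = P / A = 807 / 2.52
= 320.2381 kPa

320.2381 kPa


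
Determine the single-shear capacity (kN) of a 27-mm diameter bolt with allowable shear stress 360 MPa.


A = pi * d^2 / 4 = pi * 27^2 / 4 = 572.5553 mm^2
V = f_v * A / 1000 = 360 * 572.5553 / 1000
= 206.1199 kN

206.1199 kN


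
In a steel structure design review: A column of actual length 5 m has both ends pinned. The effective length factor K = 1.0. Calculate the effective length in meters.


L_eff = K * L
= 1.0 * 5
= 5.0 m

5.0 m


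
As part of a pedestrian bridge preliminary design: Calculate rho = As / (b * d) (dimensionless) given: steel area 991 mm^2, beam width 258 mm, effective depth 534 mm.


rho = As / (b * d)
= 991 / (258 * 534)
= 991 / 137772
= 0.007193 (dimensionless)

0.007193 (dimensionless)


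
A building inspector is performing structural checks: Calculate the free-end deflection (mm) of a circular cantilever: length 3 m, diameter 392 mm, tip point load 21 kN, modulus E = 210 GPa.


I = pi * d^4 / 64 = pi * 392^4 / 64 = 1159082014.14 mm^4
L = 3000.0 mm, P = 21000.0 N, E = 210000.0 MPa
delta = P * L^3 / (3 * E * I)
= 21000.0 * 3000.0^3 / (3 * 210000.0 * 1159082014.14)
= 0.7765 mm

0.7765 mm


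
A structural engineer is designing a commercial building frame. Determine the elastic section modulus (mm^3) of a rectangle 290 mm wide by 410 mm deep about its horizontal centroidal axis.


S = b * h^2 / 6
= 290 * 410^2 / 6
= 290 * 168100 / 6
= 8124833.33 mm^3

8124833.33 mm^3


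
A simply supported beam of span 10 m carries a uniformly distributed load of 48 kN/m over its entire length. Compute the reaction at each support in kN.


Total load = w * L = 48 * 10 = 480 kN
By symmetry, each reaction R = total / 2 = 480 / 2 = 240.0 kN

240.0 kN


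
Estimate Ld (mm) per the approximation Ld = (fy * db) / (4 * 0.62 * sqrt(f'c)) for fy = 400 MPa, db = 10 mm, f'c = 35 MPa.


Ld = (fy * db) / (4 * 0.62 * sqrt(f'c))
= (400 * 10) / (4 * 0.62 * sqrt(35))
= 4000 / 14.6719
= 272.63 mm

272.63 mm


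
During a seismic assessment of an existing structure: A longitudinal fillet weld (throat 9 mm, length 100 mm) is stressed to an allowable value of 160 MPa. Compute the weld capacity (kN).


Strength = throat * length * allowable stress
= 9 * 100 * 160 N
= 144000 N
= 144.0 kN

144.0 kN


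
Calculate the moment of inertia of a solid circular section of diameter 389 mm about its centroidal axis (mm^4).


r = d / 2 = 389 / 2 = 194.5 mm
I = pi * r^4 / 4 = pi * 194.5^4 / 4
= 1124005157.54 mm^4

1124005157.54 mm^4


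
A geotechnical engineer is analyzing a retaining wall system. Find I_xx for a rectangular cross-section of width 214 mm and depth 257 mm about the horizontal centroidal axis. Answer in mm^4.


I = b * h^3 / 12
= 214 * 257^3 / 12
= 214 * 16974593 / 12
= 302713575.17 mm^4

302713575.17 mm^4


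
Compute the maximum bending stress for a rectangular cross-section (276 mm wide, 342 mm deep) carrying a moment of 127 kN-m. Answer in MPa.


I = b * h^3 / 12 = 276 * 342^3 / 12 = 920038824.0 mm^4
y = h / 2 = 342 / 2 = 171.0 mm
M = 127 kN-m = 127000000.0 N-mm
sigma = M * y / I = 127000000.0 * 171.0 / 920038824.0
= 23.6 MPa

23.6 MPa


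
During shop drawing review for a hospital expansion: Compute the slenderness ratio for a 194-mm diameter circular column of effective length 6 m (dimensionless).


Radius of gyration r = d / 4 = 194 / 4 = 48.5 mm
L_eff = 6000.0 mm
Slenderness ratio = L / r = 6000.0 / 48.5 = 123.71 (dimensionless)

123.71 (dimensionless)


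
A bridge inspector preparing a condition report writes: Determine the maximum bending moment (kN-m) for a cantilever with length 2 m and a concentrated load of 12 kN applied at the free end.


For a cantilever with a point load at the free end:
M_max = P * L = 12 * 2 = 24 kN-m

24 kN-m


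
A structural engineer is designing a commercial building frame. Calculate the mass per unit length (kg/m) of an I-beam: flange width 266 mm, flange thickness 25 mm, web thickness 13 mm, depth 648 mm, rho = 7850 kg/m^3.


A_flanges = 2 * 266 * 25 = 13300 mm^2
A_web = (648 - 2 * 25) * 13 = 7774 mm^2
A_total = 13300 + 7774 = 21074 mm^2 = 0.021074 m^2
Weight = rho * A = 7850 * 0.021074 = 165.4309 kg/m

165.4309 kg/m


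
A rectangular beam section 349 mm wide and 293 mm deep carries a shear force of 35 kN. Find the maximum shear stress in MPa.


A = b * h = 349 * 293 = 102257 mm^2
V = 35 kN = 35000.0 N
tau_max = 1.5 * V / A = 1.5 * 35000.0 / 102257
= 0.5134 MPa

0.5134 MPa


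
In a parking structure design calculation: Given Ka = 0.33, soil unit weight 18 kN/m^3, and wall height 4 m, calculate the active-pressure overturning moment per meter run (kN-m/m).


Pa = 0.5 * Ka * gamma * H^2
= 0.5 * 0.33 * 18 * 4^2
= 47.52 kN/m
Arm = H / 3 = 4 / 3 = 1.3333 m
Mo = Pa * arm = Pa * H / 3 = 47.52 * 4 / 3 = 63.36 kN-m/m

63.36 kN-m/m


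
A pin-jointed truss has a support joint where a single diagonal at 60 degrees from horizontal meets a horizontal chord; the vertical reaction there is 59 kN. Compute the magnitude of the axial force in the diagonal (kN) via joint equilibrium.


At the joint, only the diagonal has a vertical component, so vertical equilibrium gives:
F * sin(60) = 59
F = 59 / sin(60)
= 59 / 0.866025
= 68.13 kN

68.13 kN


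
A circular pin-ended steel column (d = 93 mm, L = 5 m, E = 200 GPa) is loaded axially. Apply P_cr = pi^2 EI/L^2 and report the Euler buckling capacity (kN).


I = pi * d^4 / 64 = 3671991.72 mm^4
L = 5000.0 mm
P_cr = pi^2 * E * I / L^2
= 9.8696 * 200000.0 * 3671991.72 / 5000.0^2
= 289928.84 N = 289.9288 kN

289.9288 kN


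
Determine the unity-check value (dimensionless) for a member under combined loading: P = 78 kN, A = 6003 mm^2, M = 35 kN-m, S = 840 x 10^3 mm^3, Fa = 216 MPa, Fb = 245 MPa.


f_a = P / A = 78000.0 / 6003 = 12.9935 MPa
f_b = M / S = 35000000.0 / 840000.0 = 41.6667 MPa
Ratio = f_a / Fa + f_b / Fb
= 12.9935 / 216 + 41.6667 / 245
= 0.2302 (dimensionless)

0.2302 (dimensionless)


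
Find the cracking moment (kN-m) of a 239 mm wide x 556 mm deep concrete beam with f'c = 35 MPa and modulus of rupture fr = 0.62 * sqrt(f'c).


fr = 0.62 * sqrt(35) = 0.62 * 5.9161 = 3.668 MPa
I = 239 * 556^3 / 12 = 3423269018.67 mm^4
y_t = 278.0 mm
M_cr = fr * I / y_t = 3.668 * 3423269018.67 / 278.0 N-mm
= 45.1671 kN-m

45.1671 kN-m


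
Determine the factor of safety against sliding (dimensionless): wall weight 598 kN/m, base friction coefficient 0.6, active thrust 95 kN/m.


Resisting force = mu * W = 0.6 * 598 = 358.8 kN/m
FOS = Resisting / Driving = 358.8 / 95
= 3.7768 (dimensionless)

3.7768 (dimensionless)


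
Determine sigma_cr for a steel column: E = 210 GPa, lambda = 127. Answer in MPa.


sigma_cr = pi^2 * E / lambda^2
= 9.8696 * 210000.0 / 127^2
= 9.8696 * 210000.0 / 16129
= 128.5025 MPa

128.5025 MPa


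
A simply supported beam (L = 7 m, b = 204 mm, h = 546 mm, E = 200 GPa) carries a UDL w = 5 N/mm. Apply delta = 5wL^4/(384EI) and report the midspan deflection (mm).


I = 204 * 546^3 / 12 = 2767112712.0 mm^4
L = 7000.0 mm, w = 5 N/mm, E = 200000.0 MPa
delta = 5 * w * L^4 / (384 * E * I)
= 5 * 5 * 7000.0^4 / (384 * 200000.0 * 2767112712.0)
= 0.2825 mm

0.2825 mm


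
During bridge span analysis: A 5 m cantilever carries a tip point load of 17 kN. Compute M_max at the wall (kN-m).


For a cantilever with a point load at the free end:
M_max = P * L = 17 * 5 = 85 kN-m

85 kN-m


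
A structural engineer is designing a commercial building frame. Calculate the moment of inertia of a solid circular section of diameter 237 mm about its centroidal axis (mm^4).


r = d / 2 = 237 / 2 = 118.5 mm
I = pi * r^4 / 4 = pi * 118.5^4 / 4
= 154868568.04 mm^4

154868568.04 mm^4


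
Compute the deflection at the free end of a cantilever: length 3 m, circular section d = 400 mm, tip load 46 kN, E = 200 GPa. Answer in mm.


I = pi * d^4 / 64 = pi * 400^4 / 64 = 1256637061.44 mm^4
L = 3000.0 mm, P = 46000.0 N, E = 200000.0 MPa
delta = P * L^3 / (3 * E * I)
= 46000.0 * 3000.0^3 / (3 * 200000.0 * 1256637061.44)
= 1.6473 mm

1.6473 mm


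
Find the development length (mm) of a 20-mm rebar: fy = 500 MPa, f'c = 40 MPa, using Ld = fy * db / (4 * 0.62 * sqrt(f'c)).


Ld = (fy * db) / (4 * 0.62 * sqrt(f'c))
= (500 * 20) / (4 * 0.62 * sqrt(40))
= 10000 / 15.6849
= 637.56 mm

637.56 mm


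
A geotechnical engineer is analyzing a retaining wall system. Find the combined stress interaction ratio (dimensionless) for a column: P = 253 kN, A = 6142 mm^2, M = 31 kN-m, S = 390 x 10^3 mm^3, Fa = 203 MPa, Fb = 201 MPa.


f_a = P / A = 253000.0 / 6142 = 41.1918 MPa
f_b = M / S = 31000000.0 / 390000.0 = 79.4872 MPa
Ratio = f_a / Fa + f_b / Fb
= 41.1918 / 203 + 79.4872 / 201
= 0.5984 (dimensionless)

0.5984 (dimensionless)


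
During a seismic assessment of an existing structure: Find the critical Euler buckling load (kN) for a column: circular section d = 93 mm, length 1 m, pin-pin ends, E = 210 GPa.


I = pi * d^4 / 64 = 3671991.72 mm^4
L = 1000.0 mm
P_cr = pi^2 * E * I / L^2
= 9.8696 * 210000.0 * 3671991.72 / 1000.0^2
= 7610632.18 N = 7610.6322 kN

7610.6322 kN


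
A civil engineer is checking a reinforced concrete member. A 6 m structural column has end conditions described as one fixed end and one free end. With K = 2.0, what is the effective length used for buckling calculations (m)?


L_eff = K * L
= 2.0 * 6
= 12.0 m

12.0 m


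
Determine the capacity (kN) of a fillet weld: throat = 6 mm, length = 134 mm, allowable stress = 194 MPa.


Strength = throat * length * allowable stress
= 6 * 134 * 194 N
= 155976 N
= 155.98 kN

155.98 kN


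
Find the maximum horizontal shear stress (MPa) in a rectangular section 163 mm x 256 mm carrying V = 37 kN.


A = b * h = 163 * 256 = 41728 mm^2
V = 37 kN = 37000.0 N
tau_max = 1.5 * V / A = 1.5 * 37000.0 / 41728
= 1.33 MPa

1.33 MPa


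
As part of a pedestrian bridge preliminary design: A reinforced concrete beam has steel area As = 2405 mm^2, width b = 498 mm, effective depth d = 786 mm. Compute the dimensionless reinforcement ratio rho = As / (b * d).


rho = As / (b * d)
= 2405 / (498 * 786)
= 2405 / 391428
= 0.006144 (dimensionless)

0.006144 (dimensionless)


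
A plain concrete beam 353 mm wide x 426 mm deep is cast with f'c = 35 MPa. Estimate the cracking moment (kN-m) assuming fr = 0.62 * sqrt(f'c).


fr = 0.62 * sqrt(35) = 0.62 * 5.9161 = 3.668 MPa
I = 353 * 426^3 / 12 = 2274166494.0 mm^4
y_t = 213.0 mm
M_cr = fr * I / y_t = 3.668 * 2274166494.0 / 213.0 N-mm
= 39.1623 kN-m

39.1623 kN-m


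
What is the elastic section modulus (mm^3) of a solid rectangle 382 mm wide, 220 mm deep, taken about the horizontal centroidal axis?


S = b * h^2 / 6
= 382 * 220^2 / 6
= 382 * 48400 / 6
= 3081466.67 mm^3

3081466.67 mm^3


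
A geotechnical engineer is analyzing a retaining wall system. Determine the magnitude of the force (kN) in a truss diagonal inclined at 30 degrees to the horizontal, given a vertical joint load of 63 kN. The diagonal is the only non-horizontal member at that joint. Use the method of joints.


At the joint, only the diagonal has a vertical component, so vertical equilibrium gives:
F * sin(30) = 63
F = 63 / sin(30)
= 63 / 0.5
= 126.0 kN

126.0 kN


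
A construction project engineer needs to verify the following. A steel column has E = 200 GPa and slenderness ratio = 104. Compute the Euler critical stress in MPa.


sigma_cr = pi^2 * E / lambda^2
= 9.8696 * 200000.0 / 104^2
= 9.8696 * 200000.0 / 10816
= 182.5001 MPa

182.5001 MPa


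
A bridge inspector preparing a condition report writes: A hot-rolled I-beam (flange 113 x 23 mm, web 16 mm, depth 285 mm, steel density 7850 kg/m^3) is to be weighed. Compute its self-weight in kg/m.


A_flanges = 2 * 113 * 23 = 5198 mm^2
A_web = (285 - 2 * 23) * 16 = 3824 mm^2
A_total = 5198 + 3824 = 9022 mm^2 = 0.009022 m^2
Weight = rho * A = 7850 * 0.009022 = 70.8227 kg/m

70.8227 kg/m


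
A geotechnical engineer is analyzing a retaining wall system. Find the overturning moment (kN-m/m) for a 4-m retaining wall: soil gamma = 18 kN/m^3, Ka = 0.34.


Pa = 0.5 * Ka * gamma * H^2
= 0.5 * 0.34 * 18 * 4^2
= 48.96 kN/m
Arm = H / 3 = 4 / 3 = 1.3333 m
Mo = Pa * arm = Pa * H / 3 = 48.96 * 4 / 3 = 65.28 kN-m/m

65.28 kN-m/m


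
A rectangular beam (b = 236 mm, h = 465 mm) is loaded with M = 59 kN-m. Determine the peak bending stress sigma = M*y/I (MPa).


I = b * h^3 / 12 = 236 * 465^3 / 12 = 1977377625.0 mm^4
y = h / 2 = 465 / 2 = 232.5 mm
M = 59 kN-m = 59000000.0 N-mm
sigma = M * y / I = 59000000.0 * 232.5 / 1977377625.0
= 6.94 MPa

6.94 MPa


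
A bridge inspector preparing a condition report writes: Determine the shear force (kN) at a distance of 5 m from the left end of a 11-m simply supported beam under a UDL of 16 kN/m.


R_A = w * L / 2 = 16 * 11 / 2 = 88.0 kN
V(x) = R_A - w * x = 88.0 - 16 * 5
= 8.0 kN

8.0 kN


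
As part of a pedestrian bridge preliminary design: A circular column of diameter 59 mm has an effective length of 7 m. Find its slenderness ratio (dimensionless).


Radius of gyration r = d / 4 = 59 / 4 = 14.75 mm
L_eff = 7000.0 mm
Slenderness ratio = L / r = 7000.0 / 14.75 = 474.58 (dimensionless)

474.58 (dimensionless)


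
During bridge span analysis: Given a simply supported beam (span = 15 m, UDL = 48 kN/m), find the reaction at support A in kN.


Total load = w * L = 48 * 15 = 720 kN
By symmetry, each reaction R = total / 2 = 720 / 2 = 360.0 kN

360.0 kN


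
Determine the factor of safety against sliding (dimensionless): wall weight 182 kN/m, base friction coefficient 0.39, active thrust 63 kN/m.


Resisting force = mu * W = 0.39 * 182 = 70.98 kN/m
FOS = Resisting / Driving = 70.98 / 63
= 1.1267 (dimensionless)

1.1267 (dimensionless)
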